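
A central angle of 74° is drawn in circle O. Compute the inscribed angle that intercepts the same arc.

By the inscribed angle theorem, the inscribed angle is half the central angle.
Inscribed angle = 74° / 2 = 37°

37°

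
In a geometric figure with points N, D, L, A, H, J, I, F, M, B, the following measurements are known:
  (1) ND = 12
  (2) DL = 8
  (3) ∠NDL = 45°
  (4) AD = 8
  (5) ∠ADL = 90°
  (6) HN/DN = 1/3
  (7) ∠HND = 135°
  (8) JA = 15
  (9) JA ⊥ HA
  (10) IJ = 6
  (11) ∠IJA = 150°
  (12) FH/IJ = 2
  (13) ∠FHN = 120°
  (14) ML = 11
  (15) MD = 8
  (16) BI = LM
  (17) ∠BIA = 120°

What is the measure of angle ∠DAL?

Step 1: By the law of cosines on triangle ADL: AL² = 8² + 8² − 2·8·8·cos(90°) = 128, so AL = 8·√2.
Step 2: By the inverse law of cosines on triangle DAL: cos(∠DAL) = (8² + (8·√2)² − 8²) / (2·8·8·√2) = 128/181.02 = 0.7071, so ∠DAL = 45°.

Therefore, the measure of angle ∠DAL = 45°.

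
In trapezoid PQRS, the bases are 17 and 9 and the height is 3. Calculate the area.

A trapezoid's area equals the midsegment times the height.
The midsegment is (17 + 9) / 2 = 13.
Area = 13 * 3 = 39.

39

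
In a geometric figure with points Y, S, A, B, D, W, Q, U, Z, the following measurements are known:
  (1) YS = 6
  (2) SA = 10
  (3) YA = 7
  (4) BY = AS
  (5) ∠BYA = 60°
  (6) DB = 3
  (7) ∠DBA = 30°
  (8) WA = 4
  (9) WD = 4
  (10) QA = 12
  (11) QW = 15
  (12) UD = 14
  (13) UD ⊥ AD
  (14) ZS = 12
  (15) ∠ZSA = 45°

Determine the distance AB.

From the given relations: BY = AS = 10.
Step 1: By the law of cosines on triangle AYB: AB² = 7² + 10² − 2·7·10·cos(60°) = 79, so AB = √79.

Therefore, the length of AB = √79.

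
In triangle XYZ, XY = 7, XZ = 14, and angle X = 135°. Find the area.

When two sides and the included angle are known, the area formula is (1/2)ab sin(C).
The height from one side to the opposite vertex is 14 sin(135°) = 7*sqrt(2).
Area = (1/2) * 7 * 7*sqrt(2) = 49*sqrt(2)/2.

49*sqrt(2)/2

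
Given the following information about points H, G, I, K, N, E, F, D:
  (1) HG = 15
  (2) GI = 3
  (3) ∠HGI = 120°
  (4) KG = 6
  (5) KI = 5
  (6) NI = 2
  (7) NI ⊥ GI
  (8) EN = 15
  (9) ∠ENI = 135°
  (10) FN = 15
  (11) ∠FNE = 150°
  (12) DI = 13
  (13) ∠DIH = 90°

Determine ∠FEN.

Step 1: By the law of cosines on triangle ENF: EF² = 15² + 15² − 2·15·15·cos(150°) = 839.71, so EF ≈ 28.98.
Step 2: By the inverse law of cosines on triangle FEN: cos(∠FEN) = (28.98² + 15² − 15²) / (2·28.98·15) = 839.71/869.33 = 0.9659, so ∠FEN = 15°.

Therefore, the measure of angle ∠FEN = 15°.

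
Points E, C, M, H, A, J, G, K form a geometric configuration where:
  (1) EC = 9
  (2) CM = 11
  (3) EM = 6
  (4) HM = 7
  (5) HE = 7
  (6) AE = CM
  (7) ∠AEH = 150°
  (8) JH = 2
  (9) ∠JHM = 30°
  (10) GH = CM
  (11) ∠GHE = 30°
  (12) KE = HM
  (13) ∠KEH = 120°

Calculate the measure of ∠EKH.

From the given relations: KE = HM = 7.
Step 1: By the law of cosines on triangle KEH: KH² = 7² + 7² − 2·7·7·cos(120°) = 147, so KH = 7·√3.
Step 2: By the inverse law of cosines on triangle EKH: cos(∠EKH) = (7² + (7·√3)² − 7²) / (2·7·7·√3) = 147/169.74 = 0.866, so ∠EKH = 30°.

Therefore, the measure of angle ∠EKH = 30°.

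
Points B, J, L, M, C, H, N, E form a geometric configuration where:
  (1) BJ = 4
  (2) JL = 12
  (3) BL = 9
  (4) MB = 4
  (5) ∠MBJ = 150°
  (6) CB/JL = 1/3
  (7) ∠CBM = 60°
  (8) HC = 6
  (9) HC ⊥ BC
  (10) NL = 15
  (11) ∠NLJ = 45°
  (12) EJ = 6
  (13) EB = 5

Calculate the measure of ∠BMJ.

Step 1: By the law of cosines on triangle MBJ: MJ² = 4² + 4² − 2·4·4·cos(150°) = 59.71, so MJ ≈ 7.73.
Step 2: By the inverse law of cosines on triangle BMJ: cos(∠BMJ) = (4² + 7.73² − 4²) / (2·4·7.73) = 59.71/61.82 = 0.9659, so ∠BMJ = 15°.

Therefore, the measure of angle ∠BMJ = 15°.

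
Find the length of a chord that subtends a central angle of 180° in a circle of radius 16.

Drop a perpendicular from the center to the chord, bisecting both the chord and the central angle.
Each half-chord = r sin(θ/2) = 16 sin(90°).
The full chord = 2 × 16 × sin(90°) = 32.

32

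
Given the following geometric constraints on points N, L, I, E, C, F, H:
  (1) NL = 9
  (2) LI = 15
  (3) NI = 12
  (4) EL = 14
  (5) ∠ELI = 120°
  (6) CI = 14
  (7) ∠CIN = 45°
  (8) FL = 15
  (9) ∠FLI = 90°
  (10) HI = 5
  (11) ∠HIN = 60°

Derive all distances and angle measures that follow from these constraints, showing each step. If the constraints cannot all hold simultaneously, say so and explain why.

The constraints are consistent.

Step 1: From NI = 12, IC = 14, and ∠NIC = 45°, by the law of cosines:
  NC² = NI² + IC² - 2·NI·IC·cos(45°) = 144 + 196 - 237.6 = 102.4
  NC ≈ 10.12

Step 2: From NI = 12, IH = 5, and ∠NIH = 60°, by the law of cosines:
  NH² = NI² + IH² - 2·NI·IH·cos(60°) = 144 + 25 - 60 = 109
  NH = √109

Step 3: From IL = 15, LE = 14, and ∠ILE = 120°, by the law of cosines:
  IE² = IL² + LE² - 2·IL·LE·cos(120°) = 225 + 196 + 210 = 631
  IE ≈ 25.12

Step 4: From IL = 15, LF = 15, and ∠ILF = 90°, by the law of cosines:
  IF² = IL² + LF² - 2·IL·LF·cos(90°) = 225 + 225 - 0 = 450
  IF = 15·√2

Step 5: From NI = 12, NL = 9, IL = 15, by the inverse law of cosines:
  cos(∠INL) = (NI² + NL² - IL²) / (2·NI·NL)
  ∠INL = 90°

Step 6: From LI = 15, LN = 9, IN = 12, by the inverse law of cosines:
  cos(∠ILN) = (LI² + LN² - IN²) / (2·LI·LN)
  ∠ILN = 53.13°

Step 7: From IL = 15, IN = 12, LN = 9, by the inverse law of cosines:
  cos(∠LIN) = (IL² + IN² - LN²) / (2·IL·IN)
  ∠LIN = 36.87°

Step 8: From NC = 10.12, NI = 12, CI = 14, by the inverse law of cosines:
  cos(∠CNI) = (NC² + NI² - CI²) / (2·NC·NI)
  ∠CNI = 78.02°

Step 9: From NH = √109, NI = 12, HI = 5, by the inverse law of cosines:
  cos(∠HNI) = (NH² + NI² - HI²) / (2·NH·NI)
  ∠HNI = 24.5°

Step 10: From IE = 25.12, IL = 15, EL = 14, by the inverse law of cosines:
  cos(∠EIL) = (IE² + IL² - EL²) / (2·IE·IL)
  ∠EIL = 28.86°

Step 11: From IF = 15·√2, IL = 15, FL = 15, by the inverse law of cosines:
  cos(∠FIL) = (IF² + IL² - FL²) / (2·IF·IL)
  ∠FIL = 45°

Step 12: From EI = 25.12, EL = 14, IL = 15, by the inverse law of cosines:
  cos(∠IEL) = (EI² + EL² - IL²) / (2·EI·EL)
  ∠IEL = 31.14°

Step 13: From CI = 14, CN = 10.12, IN = 12, by the inverse law of cosines:
  cos(∠ICN) = (CI² + CN² - IN²) / (2·CI·CN)
  ∠ICN = 56.98°

Step 14: From FI = 15·√2, FL = 15, IL = 15, by the inverse law of cosines:
  cos(∠IFL) = (FI² + FL² - IL²) / (2·FI·FL)
  ∠IFL = 45°

Step 15: From HI = 5, HN = √109, IN = 12, by the inverse law of cosines:
  cos(∠IHN) = (HI² + HN² - IN²) / (2·HI·HN)
  ∠IHN = 95.5°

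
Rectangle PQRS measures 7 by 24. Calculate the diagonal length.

d = sqrt(7^2 + 24^2) = sqrt(625) = 25

25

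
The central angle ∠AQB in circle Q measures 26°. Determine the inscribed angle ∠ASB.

Inscribed angle = 26° / 2 = 13° (inscribed angle theorem).

13°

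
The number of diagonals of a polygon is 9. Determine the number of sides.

Using d = n(n - 3)/2, we solve 9 = n(n - 3)/2.
So n(n - 3) = 18.
Testing n = 6: 6 * 3 = 18 = 18. Correct.
The polygon has 6 sides.

6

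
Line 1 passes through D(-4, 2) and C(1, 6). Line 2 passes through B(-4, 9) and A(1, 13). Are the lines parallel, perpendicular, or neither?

Slope of line 1: m1 = (6 - 2)/(1 - -4) = 4/5 = 4/5
Slope of line 2: m2 = (13 - 9)/(1 - -4) = 4/5 = 4/5
m1 = m2, so the lines are parallel.

Parallel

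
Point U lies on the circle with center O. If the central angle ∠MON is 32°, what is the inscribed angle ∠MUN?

Inscribed angle = 32° / 2 = 16° (inscribed angle theorem).

16°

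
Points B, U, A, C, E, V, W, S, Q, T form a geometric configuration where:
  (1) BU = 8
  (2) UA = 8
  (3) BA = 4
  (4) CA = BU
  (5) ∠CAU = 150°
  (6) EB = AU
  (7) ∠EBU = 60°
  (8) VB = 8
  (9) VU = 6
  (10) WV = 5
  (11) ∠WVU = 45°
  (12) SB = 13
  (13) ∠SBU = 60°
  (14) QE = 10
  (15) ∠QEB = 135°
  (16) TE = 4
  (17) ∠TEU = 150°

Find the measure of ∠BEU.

From the given relations: EB = AU = 8.
Step 1: By the law of cosines on triangle EBU: EU² = 8² + 8² − 2·8·8·cos(60°) = 64, so EU = 8.
Step 2: By the inverse law of cosines on triangle BEU: cos(∠BEU) = (8² + 8² − 8²) / (2·8·8) = 64/128 = 0.5, so ∠BEU = 60°.

Therefore, the measure of angle ∠BEU = 60°.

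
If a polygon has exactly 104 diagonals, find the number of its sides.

Using d = n(n - 3)/2, we solve 104 = n(n - 3)/2.
So n(n - 3) = 208.
Testing n = 16: 16 * 13 = 208 = 208. Correct.
The polygon has 16 sides.

16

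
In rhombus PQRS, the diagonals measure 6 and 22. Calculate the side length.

Half-diagonals are 3 and 11. side = sqrt(3^2 + 11^2) = sqrt(130)

sqrt(130)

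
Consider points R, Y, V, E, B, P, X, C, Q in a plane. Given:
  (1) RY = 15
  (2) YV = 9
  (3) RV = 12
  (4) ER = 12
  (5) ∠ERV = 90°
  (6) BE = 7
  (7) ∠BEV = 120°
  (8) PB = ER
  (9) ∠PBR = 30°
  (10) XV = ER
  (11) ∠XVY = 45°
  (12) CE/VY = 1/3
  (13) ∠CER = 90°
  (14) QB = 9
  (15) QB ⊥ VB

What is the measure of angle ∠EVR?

Step 1: By the law of cosines on triangle VRE: VE² = 12² + 12² − 2·12·12·cos(90°) = 288, so VE = 12·√2.
Step 2: By the inverse law of cosines on triangle EVR: cos(∠EVR) = ((12·√2)² + 12² − 12²) / (2·12·√2·12) = 288/407.29 = 0.7071, so ∠EVR = 45°.

Therefore, the measure of angle ∠EVR = 45°.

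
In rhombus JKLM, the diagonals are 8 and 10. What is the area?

Area of a rhombus = (d1 * d2) / 2
Area = (8 * 10) / 2
Area = 80 / 2
Area = 40

40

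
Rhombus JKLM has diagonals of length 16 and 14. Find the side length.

The diagonals of a rhombus bisect each other at right angles.
Half-diagonals: 16/2 = 8 and 14/2 = 7
side = sqrt(8^2 + 7^2)
side = sqrt(64 + 49)
side = sqrt(113)

sqrt(113)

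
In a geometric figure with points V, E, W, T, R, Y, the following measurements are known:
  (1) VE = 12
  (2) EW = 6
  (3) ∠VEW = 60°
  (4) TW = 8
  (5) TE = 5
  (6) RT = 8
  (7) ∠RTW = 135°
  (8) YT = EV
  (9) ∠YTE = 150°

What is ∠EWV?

Step 1: By the law of cosines on triangle WEV: WV² = 6² + 12² − 2·6·12·cos(60°) = 108, so WV = 6·√3.
Step 2: By the inverse law of cosines on triangle EWV: cos(∠EWV) = (6² + (6·√3)² − 12²) / (2·6·6·√3) = 0/124.71 = 0, so ∠EWV = 90°.

Therefore, the measure of angle ∠EWV = 90°.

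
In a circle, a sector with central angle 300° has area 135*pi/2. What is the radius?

Sector area A = πr² × θ/360, so r² = 360A / (πθ).
r² = 360 × 135*pi/2 / (π × 300)
r² = 81
r = 9

9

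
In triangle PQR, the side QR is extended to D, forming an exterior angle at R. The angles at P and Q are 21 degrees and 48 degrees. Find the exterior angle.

Exterior angle = 21 + 48 = 69 degrees (exterior angle theorem).

69 degrees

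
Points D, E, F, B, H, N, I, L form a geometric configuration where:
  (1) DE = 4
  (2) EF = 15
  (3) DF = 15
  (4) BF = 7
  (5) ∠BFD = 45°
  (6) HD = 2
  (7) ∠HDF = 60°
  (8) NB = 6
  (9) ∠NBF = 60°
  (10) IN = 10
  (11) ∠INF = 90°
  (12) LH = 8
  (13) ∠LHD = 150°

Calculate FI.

Step 1: By the law of cosines on triangle FBN: FN² = 7² + 6² − 2·7·6·cos(60°) = 43, so FN = √43.
Step 2: By the law of cosines on triangle FNI: FI² = √43² + 10² − 2·√43·10·cos(90°) = 143, so FI = √143.

Therefore, the length of FI = √143.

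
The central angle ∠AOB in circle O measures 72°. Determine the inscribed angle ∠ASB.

By the inscribed angle theorem, the inscribed angle is half the central angle.
Inscribed angle = 72° / 2 = 36°

36°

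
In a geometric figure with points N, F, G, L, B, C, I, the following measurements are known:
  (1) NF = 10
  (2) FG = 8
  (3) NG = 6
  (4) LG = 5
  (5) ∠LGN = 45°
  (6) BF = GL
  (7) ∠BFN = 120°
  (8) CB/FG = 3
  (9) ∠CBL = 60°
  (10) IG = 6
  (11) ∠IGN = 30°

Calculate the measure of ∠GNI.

Step 1: By the law of cosines on triangle NGI: NI² = 6² + 6² − 2·6·6·cos(30°) = 9.65, so NI ≈ 3.11.
Step 2: By the inverse law of cosines on triangle GNI: cos(∠GNI) = (6² + 3.11² − 6²) / (2·6·3.11) = 9.65/37.27 = 0.2588, so ∠GNI = 75°.

Therefore, the measure of angle ∠GNI = 75°.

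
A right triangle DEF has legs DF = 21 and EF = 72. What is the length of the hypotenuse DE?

DE = sqrt(21^2 + 72^2) = sqrt(5625) = 75

75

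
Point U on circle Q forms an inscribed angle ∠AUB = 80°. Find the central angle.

By the inscribed angle theorem, the central angle is twice the inscribed angle.
Central angle = 2 × 80° = 160°

160°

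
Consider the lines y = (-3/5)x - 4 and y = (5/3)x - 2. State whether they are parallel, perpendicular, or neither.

Slope of line 1: m1 = -3/5
Slope of line 2: m2 = 5/3
m1 * m2 = -1, so perpendicular.

Perpendicular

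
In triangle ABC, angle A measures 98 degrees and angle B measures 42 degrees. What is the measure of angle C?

The interior angles sum to 180°: angle C = 180 - 98 - 42 = 40°.
The triangle is obtuse (angles 98°, 42°, 40°).

40 degrees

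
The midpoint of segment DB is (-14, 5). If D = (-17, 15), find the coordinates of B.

Using the midpoint formula: M = ((x1 + x2)/2, (y1 + y2)/2)
We know M = (-14, 5) and D = (-17, 15)
For x: -14 = (-17 + x2)/2, so x2 = 2*-14 - -17 = -11
For y: 5 = (15 + y2)/2, so y2 = 2*5 - 15 = -5
B = (-11, -5)

(-11, -5)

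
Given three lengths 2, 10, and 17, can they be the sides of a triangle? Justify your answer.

The longest side is 17. The other two sides sum to 2 + 10 = 12.
Since 12 ≤ 17, the two shorter sides cannot reach around to close the triangle.

No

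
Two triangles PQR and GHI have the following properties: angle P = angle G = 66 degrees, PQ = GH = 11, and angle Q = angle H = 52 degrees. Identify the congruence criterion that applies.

The given information provides:
angle P = angle G = 66 degrees, PQ = GH = 11, and angle Q = angle H = 52 degrees
This matches the ASA congruence theorem.
Two pairs of corresponding angles and the included side are equal (Angle-Side-Angle).

ASA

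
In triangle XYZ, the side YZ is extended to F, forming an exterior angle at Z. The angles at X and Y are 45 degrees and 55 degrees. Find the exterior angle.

By the exterior angle theorem, an exterior angle of a triangle equals the sum of the two remote interior angles.
Exterior angle = angle X + angle Y
Exterior angle = 45 + 55 = 100 degrees

100 degrees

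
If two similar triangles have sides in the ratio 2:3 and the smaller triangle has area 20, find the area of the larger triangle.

Area ratio = (2/3)^2 = 4/9. Area of the larger triangle = 20 * 9/4 = 45.

45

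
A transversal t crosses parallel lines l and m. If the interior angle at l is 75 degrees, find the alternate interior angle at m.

Alternate interior angles are equal: 75 degrees.

75 degrees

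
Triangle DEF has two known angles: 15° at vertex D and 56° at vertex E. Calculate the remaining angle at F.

angle F = 180 - 15 - 56 = 109 degrees.

109 degrees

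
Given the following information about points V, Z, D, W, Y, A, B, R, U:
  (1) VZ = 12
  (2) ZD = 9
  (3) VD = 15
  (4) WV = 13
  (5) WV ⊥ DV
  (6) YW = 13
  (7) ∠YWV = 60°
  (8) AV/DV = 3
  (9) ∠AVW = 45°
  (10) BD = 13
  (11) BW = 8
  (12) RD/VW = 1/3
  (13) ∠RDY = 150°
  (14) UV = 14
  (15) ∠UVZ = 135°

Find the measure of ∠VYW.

Step 1: By the law of cosines on triangle YWV: YV² = 13² + 13² − 2·13·13·cos(60°) = 169, so YV = 13.
Step 2: By the inverse law of cosines on triangle VYW: cos(∠VYW) = (13² + 13² − 13²) / (2·13·13) = 169/338 = 0.5, so ∠VYW = 60°.

Therefore, the measure of angle ∠VYW = 60°.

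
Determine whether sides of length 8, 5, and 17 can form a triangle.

The longest side is 17. The other two sides sum to 5 + 8 = 13.
Since 13 ≤ 17, the two shorter sides cannot reach around to close the triangle.

No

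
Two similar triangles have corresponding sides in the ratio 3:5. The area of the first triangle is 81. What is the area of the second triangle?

For similar figures, the area ratio equals the square of the side ratio.
Side ratio (the first triangle to the second triangle) = 3:5, so area ratio = 3^2:5^2 = 9:25.
If the area of the first triangle is 81, then the area of the second triangle = 81 * (25/9) = 225.

225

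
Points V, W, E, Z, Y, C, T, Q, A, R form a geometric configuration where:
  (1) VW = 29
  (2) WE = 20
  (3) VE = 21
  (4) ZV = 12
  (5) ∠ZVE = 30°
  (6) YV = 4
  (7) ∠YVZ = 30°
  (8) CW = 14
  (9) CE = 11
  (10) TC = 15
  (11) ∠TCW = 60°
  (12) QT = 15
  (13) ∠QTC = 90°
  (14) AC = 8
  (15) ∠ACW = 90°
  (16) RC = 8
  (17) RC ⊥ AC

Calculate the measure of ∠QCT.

Step 1: By the law of cosines on triangle CTQ: CQ² = 15² + 15² − 2·15·15·cos(90°) = 450, so CQ = 15·√2.
Step 2: By the inverse law of cosines on triangle QCT: cos(∠QCT) = ((15·√2)² + 15² − 15²) / (2·15·√2·15) = 450/636.4 = 0.7071, so ∠QCT = 45°.

Therefore, the measure of angle ∠QCT = 45°.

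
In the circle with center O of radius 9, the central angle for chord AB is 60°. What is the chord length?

Chord length = 2r sin(θ/2)
= 2 × 9 × sin(60°/2)
= 2 × 9 × sin(30°)
= 9

9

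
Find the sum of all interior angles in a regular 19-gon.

The sum of interior angles of an n-sided polygon is (n - 2) * 180.
For n = 19: (19 - 2) * 180 = 17 * 180 = 3060 degrees.

3060 degrees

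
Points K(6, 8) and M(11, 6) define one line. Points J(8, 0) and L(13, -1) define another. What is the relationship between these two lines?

Slope of line 1: m1 = (6 - 8)/(11 - 6) = -2/5 = -2/5
Slope of line 2: m2 = (-1 - 0)/(13 - 8) = -1/5 = -1/5
m1 != m2 (-2/5 != -1/5), so not parallel.
m1 * m2 = (-2/5) * (-1/5) = 2/25 != -1, so not perpendicular.
The lines are neither parallel nor perpendicular.

Neither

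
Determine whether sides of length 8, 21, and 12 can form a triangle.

Check the triangle inequality: 8 + 12 = 20 ≤ 21.
Since the sum of two sides does not exceed the third, no triangle can be formed.

No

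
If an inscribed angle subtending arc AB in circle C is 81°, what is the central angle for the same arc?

The inscribed angle theorem states that a central angle is always twice any inscribed angle that subtends the same arc.
Since the inscribed angle is 81°, the central angle = 2 × 81° = 162°.

162°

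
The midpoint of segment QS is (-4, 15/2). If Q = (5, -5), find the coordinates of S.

Using the midpoint formula: M = ((x1 + x2)/2, (y1 + y2)/2)
We know M = (-4, 15/2) and Q = (5, -5)
For x: -4 = (5 + x2)/2, so x2 = 2*-4 - 5 = -13
For y: 15/2 = (-5 + y2)/2, so y2 = 2*15/2 - -5 = 20
S = (-13, 20)

(-13, 20)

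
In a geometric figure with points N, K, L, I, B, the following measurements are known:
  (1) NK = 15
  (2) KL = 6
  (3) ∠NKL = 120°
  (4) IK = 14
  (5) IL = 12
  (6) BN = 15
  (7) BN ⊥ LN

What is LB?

Step 1: By the law of cosines on triangle LKN: LN² = 6² + 15² − 2·6·15·cos(120°) = 351, so LN = 3·√39.
Step 2: By the law of cosines on triangle LNB: LB² = (3·√39)² + 15² − 2·3·√39·15·cos(90°) = 576, so LB = 24.

Therefore, the length of LB = 24.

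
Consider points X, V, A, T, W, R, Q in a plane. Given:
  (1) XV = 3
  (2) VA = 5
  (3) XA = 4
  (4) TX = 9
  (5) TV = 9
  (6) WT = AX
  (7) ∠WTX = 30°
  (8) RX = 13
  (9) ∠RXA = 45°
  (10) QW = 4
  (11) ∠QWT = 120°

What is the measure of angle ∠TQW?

From the given relations: WT = AX = 4.
Step 1: By the law of cosines on triangle QWT: QT² = 4² + 4² − 2·4·4·cos(120°) = 48, so QT = 4·√3.
Step 2: By the inverse law of cosines on triangle TQW: cos(∠TQW) = ((4·√3)² + 4² − 4²) / (2·4·√3·4) = 48/55.43 = 0.866, so ∠TQW = 30°.

Therefore, the measure of angle ∠TQW = 30°.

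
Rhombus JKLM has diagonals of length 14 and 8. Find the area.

Area = (14 * 8) / 2 = 112 / 2 = 56

56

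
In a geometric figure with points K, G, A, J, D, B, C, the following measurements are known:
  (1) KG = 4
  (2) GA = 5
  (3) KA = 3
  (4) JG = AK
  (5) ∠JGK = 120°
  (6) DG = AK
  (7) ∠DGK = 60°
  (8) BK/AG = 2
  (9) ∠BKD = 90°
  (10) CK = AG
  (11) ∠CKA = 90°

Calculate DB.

From the given relations: DG = AK = 3; BK = 2·AG = 2·5 = 10.
Step 1: By the law of cosines on triangle DGK: DK² = 3² + 4² − 2·3·4·cos(60°) = 13, so DK = √13.
Step 2: By the law of cosines on triangle DKB: DB² = √13² + 10² − 2·√13·10·cos(90°) = 113, so DB = √113.

Therefore, the length of DB = √113.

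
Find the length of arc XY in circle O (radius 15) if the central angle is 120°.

Arc length = 2π(15)(1/3) = 10*pi

10*pi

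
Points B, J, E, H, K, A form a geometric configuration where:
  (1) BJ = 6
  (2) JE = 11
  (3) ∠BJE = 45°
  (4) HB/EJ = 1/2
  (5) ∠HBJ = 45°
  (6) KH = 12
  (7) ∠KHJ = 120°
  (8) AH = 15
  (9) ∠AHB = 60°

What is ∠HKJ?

From the given relations: HB = 1/2·EJ = 1/2·11 ≈ 5.5.
Step 1: By the law of cosines on triangle JBH: JH² = 6² + 5.5² − 2·6·5.5·cos(45°) = 19.58, so JH ≈ 4.43.
Step 2: By the law of cosines on triangle KHJ: KJ² = 12² + 4.43² − 2·12·4.43·cos(120°) = 216.68, so KJ ≈ 14.72.
Step 3: By the inverse law of cosines on triangle HKJ: cos(∠HKJ) = (12² + 14.72² − 4.43²) / (2·12·14.72) = 341.1/353.28 = 0.9655, so ∠HKJ = 15.09°.

Therefore, the measure of angle ∠HKJ = 15.09°.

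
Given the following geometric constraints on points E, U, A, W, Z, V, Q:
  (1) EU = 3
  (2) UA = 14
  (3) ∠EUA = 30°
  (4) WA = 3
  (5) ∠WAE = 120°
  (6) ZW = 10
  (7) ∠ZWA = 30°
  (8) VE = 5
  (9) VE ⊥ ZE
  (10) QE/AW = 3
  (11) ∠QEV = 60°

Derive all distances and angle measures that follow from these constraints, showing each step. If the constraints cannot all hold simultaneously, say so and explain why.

The constraints are consistent.

From the given relations:
  QE = 3·AW = 3·3 = 9

Step 1: From EU = 3, UA = 14, and ∠EUA = 30°, by the law of cosines:
  EA² = EU² + UA² - 2·EU·UA·cos(30°) = 9 + 196 - 72.75 = 132.3
  EA ≈ 11.5

Step 2: From AW = 3, WZ = 10, and ∠AWZ = 30°, by the law of cosines:
  AZ² = AW² + WZ² - 2·AW·WZ·cos(30°) = 9 + 100 - 51.96 = 57.04
  AZ ≈ 7.55

Step 3: From VE = 5, EQ = 9, and ∠VEQ = 60°, by the law of cosines:
  VQ² = VE² + EQ² - 2·VE·EQ·cos(60°) = 25 + 81 - 45 = 61
  VQ = √61

Step 4: From EA = 11.5, AW = 3, and ∠EAW = 120°, by the law of cosines:
  EW² = EA² + AW² - 2·EA·AW·cos(120°) = 132.3 + 9 + 34.5 = 175.8
  EW ≈ 13.26

Step 5: From EA = 11.5, EU = 3, AU = 14, by the inverse law of cosines:
  cos(∠AEU) = (EA² + EU² - AU²) / (2·EA·EU)
  ∠AEU = 142.51°

Step 6: From AE = 11.5, AU = 14, EU = 3, by the inverse law of cosines:
  cos(∠EAU) = (AE² + AU² - EU²) / (2·AE·AU)
  ∠EAU = 7.49°

Step 7: From AW = 3, AZ = 7.55, WZ = 10, by the inverse law of cosines:
  cos(∠WAZ) = (AW² + AZ² - WZ²) / (2·AW·AZ)
  ∠WAZ = 138.54°

Step 8: From ZA = 7.55, ZW = 10, AW = 3, by the inverse law of cosines:
  cos(∠AZW) = (ZA² + ZW² - AW²) / (2·ZA·ZW)
  ∠AZW = 11.46°

Step 9: From VE = 5, VQ = √61, EQ = 9, by the inverse law of cosines:
  cos(∠EVQ) = (VE² + VQ² - EQ²) / (2·VE·VQ)
  ∠EVQ = 86.33°

Step 10: From QE = 9, QV = √61, EV = 5, by the inverse law of cosines:
  cos(∠EQV) = (QE² + QV² - EV²) / (2·QE·QV)
  ∠EQV = 33.67°

Step 11: From EA = 11.5, EW = 13.26, AW = 3, by the inverse law of cosines:
  cos(∠AEW) = (EA² + EW² - AW²) / (2·EA·EW)
  ∠AEW = 11.3°

Step 12: From WA = 3, WE = 13.26, AE = 11.5, by the inverse law of cosines:
  cos(∠AWE) = (WA² + WE² - AE²) / (2·WA·WE)
  ∠AWE = 48.7°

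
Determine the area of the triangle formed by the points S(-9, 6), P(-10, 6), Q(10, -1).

The Shoelace formula computes the area from vertex coordinates by summing cross products.
For vertices (-9,6), (-10,6), (10,-1):
Signed sum = -9*6 - -10*6 + -10*-1 - 10*6 + 10*6 - -9*-1
= 6 + -50 + 51 = 7
Area = (1/2)|7| = 7/2.

7/2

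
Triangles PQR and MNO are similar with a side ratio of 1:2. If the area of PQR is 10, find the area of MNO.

For similar figures, the area ratio equals the square of the side ratio.
Side ratio (PQR to MNO) = 1:2, so area ratio = 1^2:2^2 = 1:4.
If the area of PQR is 10, then the area of MNO = 10 * (4/1) = 40.

40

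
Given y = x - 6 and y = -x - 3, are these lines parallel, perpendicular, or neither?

Slope of line 1: m1 = 1
Slope of line 2: m2 = -1
m1 * m2 = -1, so perpendicular.

Perpendicular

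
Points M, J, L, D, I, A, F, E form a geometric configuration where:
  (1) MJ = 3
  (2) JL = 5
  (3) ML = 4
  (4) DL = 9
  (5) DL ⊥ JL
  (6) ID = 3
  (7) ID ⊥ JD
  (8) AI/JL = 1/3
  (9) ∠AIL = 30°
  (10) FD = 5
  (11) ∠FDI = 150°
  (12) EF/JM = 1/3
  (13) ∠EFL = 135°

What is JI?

Step 1: By the law of cosines on triangle JLD: JD² = 5² + 9² − 2·5·9·cos(90°) = 106, so JD = √106.
Step 2: By the law of cosines on triangle JDI: JI² = √106² + 3² − 2·√106·3·cos(90°) = 115, so JI = √115.

Therefore, the length of JI = √115.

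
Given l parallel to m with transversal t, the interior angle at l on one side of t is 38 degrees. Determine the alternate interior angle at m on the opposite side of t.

Alternate interior angles are equal: 38 degrees.

38 degrees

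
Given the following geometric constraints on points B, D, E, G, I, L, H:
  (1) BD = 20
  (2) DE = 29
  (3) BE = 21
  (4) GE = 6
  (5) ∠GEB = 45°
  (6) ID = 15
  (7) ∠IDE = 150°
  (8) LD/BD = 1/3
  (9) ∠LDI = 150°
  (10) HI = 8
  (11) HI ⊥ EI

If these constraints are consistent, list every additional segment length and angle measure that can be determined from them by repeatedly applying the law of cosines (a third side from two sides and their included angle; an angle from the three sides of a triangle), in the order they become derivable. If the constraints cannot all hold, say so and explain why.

The constraints are consistent. Derivable facts, in order:
After 1 step:
- BG ≈ 17.29
- EI ≈ 42.65
- IL ≈ 21.04
- ∠BDE = 46.4°
- ∠BED = 43.6°
- ∠DBE = 90°
After 2 steps:
- EH ≈ 43.4
- ∠BGE = 120.79°
- ∠DEI = 10.13°
- ∠DIE = 19.87°
- ∠DIL = 9.12°
- ∠DLI = 20.88°
- ∠EBG = 14.21°
After 3 steps:
- ∠EHI = 79.38°
- ∠HEI = 10.62°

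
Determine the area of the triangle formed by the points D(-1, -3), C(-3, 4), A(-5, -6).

Using the Shoelace formula for a triangle:
Area = (1/2)|x0(y1 - y2) + x1(y2 - y0) + x2(y0 - y1)|
Area = (1/2)|-1(4 - -6) + -3(-6 - -3) + -5(-3 - 4)|
Area = (1/2)|-10 + 9 + 35|
Area = (1/2)|34|
Area = (1/2)(34)
Area = 17

17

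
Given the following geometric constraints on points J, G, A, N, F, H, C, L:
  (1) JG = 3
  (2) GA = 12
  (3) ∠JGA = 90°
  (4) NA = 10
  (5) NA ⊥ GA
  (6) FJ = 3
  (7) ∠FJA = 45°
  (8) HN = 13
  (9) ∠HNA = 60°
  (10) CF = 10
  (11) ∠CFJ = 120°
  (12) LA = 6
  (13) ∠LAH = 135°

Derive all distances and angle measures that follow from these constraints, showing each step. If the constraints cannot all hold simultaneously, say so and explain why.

The constraints are consistent.

Step 1: From JG = 3, GA = 12, and ∠JGA = 90°, by the law of cosines:
  JA² = JG² + GA² - 2·JG·GA·cos(90°) = 9 + 144 - 0 = 153
  JA = 3·√17

Step 2: From JF = 3, FC = 10, and ∠JFC = 120°, by the law of cosines:
  JC² = JF² + FC² - 2·JF·FC·cos(120°) = 9 + 100 + 30 = 139
  JC = √139

Step 3: From GA = 12, AN = 10, and ∠GAN = 90°, by the law of cosines:
  GN² = GA² + AN² - 2·GA·AN·cos(90°) = 144 + 100 - 0 = 244
  GN = 2·√61

Step 4: From AN = 10, NH = 13, and ∠ANH = 60°, by the law of cosines:
  AH² = AN² + NH² - 2·AN·NH·cos(60°) = 100 + 169 - 130 = 139
  AH = √139

Step 5: From AJ = 3·√17, JF = 3, and ∠AJF = 45°, by the law of cosines:
  AF² = AJ² + JF² - 2·AJ·JF·cos(45°) = 153 + 9 - 52.48 = 109.5
  AF ≈ 10.47

Step 6: From HA = √139, AL = 6, and ∠HAL = 135°, by the law of cosines:
  HL² = HA² + AL² - 2·HA·AL·cos(135°) = 139 + 36 + 100 = 275
  HL ≈ 16.58

Step 7: From JA = 3·√17, JG = 3, AG = 12, by the inverse law of cosines:
  cos(∠AJG) = (JA² + JG² - AG²) / (2·JA·JG)
  ∠AJG = 75.96°

Step 8: From JC = √139, JF = 3, CF = 10, by the inverse law of cosines:
  cos(∠CJF) = (JC² + JF² - CF²) / (2·JC·JF)
  ∠CJF = 47.27°

Step 9: From GA = 12, GN = 2·√61, AN = 10, by the inverse law of cosines:
  cos(∠AGN) = (GA² + GN² - AN²) / (2·GA·GN)
  ∠AGN = 39.81°

Step 10: From AG = 12, AJ = 3·√17, GJ = 3, by the inverse law of cosines:
  cos(∠GAJ) = (AG² + AJ² - GJ²) / (2·AG·AJ)
  ∠GAJ = 14.04°

Step 11: From AH = √139, AN = 10, HN = 13, by the inverse law of cosines:
  cos(∠HAN) = (AH² + AN² - HN²) / (2·AH·AN)
  ∠HAN = 72.73°

Step 12: From NA = 10, NG = 2·√61, AG = 12, by the inverse law of cosines:
  cos(∠ANG) = (NA² + NG² - AG²) / (2·NA·NG)
  ∠ANG = 50.19°

Step 13: From HA = √139, HN = 13, AN = 10, by the inverse law of cosines:
  cos(∠AHN) = (HA² + HN² - AN²) / (2·HA·HN)
  ∠AHN = 47.27°

Step 14: From CF = 10, CJ = √139, FJ = 3, by the inverse law of cosines:
  cos(∠FCJ) = (CF² + CJ² - FJ²) / (2·CF·CJ)
  ∠FCJ = 12.73°

Step 15: From AF = 10.47, AJ = 3·√17, FJ = 3, by the inverse law of cosines:
  cos(∠FAJ) = (AF² + AJ² - FJ²) / (2·AF·AJ)
  ∠FAJ = 11.69°

Step 16: From FA = 10.47, FJ = 3, AJ = 3·√17, by the inverse law of cosines:
  cos(∠AFJ) = (FA² + FJ² - AJ²) / (2·FA·FJ)
  ∠AFJ = 123.31°

Step 17: From HA = √139, HL = 16.58, AL = 6, by the inverse law of cosines:
  cos(∠AHL) = (HA² + HL² - AL²) / (2·HA·HL)
  ∠AHL = 14.82°

Step 18: From LA = 6, LH = 16.58, AH = √139, by the inverse law of cosines:
  cos(∠ALH) = (LA² + LH² - AH²) / (2·LA·LH)
  ∠ALH = 30.18°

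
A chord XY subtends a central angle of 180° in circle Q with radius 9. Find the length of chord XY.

Chord = 2(9) sin(90°) = 18

18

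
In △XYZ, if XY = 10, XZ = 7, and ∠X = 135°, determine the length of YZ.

Law of cosines: YZ^2 = 10^2 + 7^2 - 2(10)(7)cos(135°) = 70*sqrt(2) + 149, so YZ = sqrt(70*sqrt(2) + 149).

sqrt(70*sqrt(2) + 149)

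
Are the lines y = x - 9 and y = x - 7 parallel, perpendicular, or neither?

Slope of line 1: m1 = 1
Slope of line 2: m2 = 1
Two lines are parallel if and only if they have equal slopes (or both are vertical).
Here m1 = m2 = 1, confirming the lines are parallel.

Parallel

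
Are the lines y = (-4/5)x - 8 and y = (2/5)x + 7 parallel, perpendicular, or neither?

Slope of line 1: m1 = -4/5
Slope of line 2: m2 = 2/5
m1 != m2 and m1*m2 = -8/25 != -1. Neither.

Neither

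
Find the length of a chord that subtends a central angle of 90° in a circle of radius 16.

Chord = 2(16) sin(45°) = 16*sqrt(2)

16*sqrt(2)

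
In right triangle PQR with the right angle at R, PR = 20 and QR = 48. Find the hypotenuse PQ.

By the Pythagorean theorem: PQ^2 = PR^2 + QR^2
PQ^2 = 20^2 + 48^2 = 400 + 2304 = 2704
PQ = sqrt(2704) = 52

52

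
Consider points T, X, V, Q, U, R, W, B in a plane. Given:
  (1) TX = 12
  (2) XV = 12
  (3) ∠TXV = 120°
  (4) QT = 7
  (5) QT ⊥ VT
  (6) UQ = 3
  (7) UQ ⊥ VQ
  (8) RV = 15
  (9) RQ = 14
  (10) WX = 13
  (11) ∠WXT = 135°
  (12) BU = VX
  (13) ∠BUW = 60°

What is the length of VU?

Step 1: By the law of cosines on triangle VXT: VT² = 12² + 12² − 2·12·12·cos(120°) = 432, so VT = 12·√3.
Step 2: By the law of cosines on triangle VTQ: VQ² = (12·√3)² + 7² − 2·12·√3·7·cos(90°) = 481, so VQ ≈ 21.93.
Step 3: By the law of cosines on triangle VQU: VU² = 21.93² + 3² − 2·21.93·3·cos(90°) = 490, so VU = 7·√10.

Therefore, the length of VU = 7·√10.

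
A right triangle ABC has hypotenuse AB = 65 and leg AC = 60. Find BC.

BC = sqrt(65^2 - 60^2) = sqrt(625) = 25

25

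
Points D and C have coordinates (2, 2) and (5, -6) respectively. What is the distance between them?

d = sqrt((5 - 2)^2 + (-6 - 2)^2)
d = sqrt(3^2 + -8^2)
d = sqrt(9 + 64)
d = sqrt(73)

sqrt(73)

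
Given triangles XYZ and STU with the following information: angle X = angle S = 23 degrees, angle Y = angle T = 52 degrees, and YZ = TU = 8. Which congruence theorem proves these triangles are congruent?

The given information matches AAS: Two pairs of corresponding angles and a non-included side are equal (Angle-Angle-Side).

AAS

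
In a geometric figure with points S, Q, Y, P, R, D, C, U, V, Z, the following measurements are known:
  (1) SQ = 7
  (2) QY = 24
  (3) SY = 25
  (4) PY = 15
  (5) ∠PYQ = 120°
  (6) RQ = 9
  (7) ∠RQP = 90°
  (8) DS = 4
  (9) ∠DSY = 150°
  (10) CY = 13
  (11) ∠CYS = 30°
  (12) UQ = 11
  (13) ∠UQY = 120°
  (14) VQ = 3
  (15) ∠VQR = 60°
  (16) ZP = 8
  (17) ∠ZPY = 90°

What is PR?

Step 1: By the law of cosines on triangle PYQ: PQ² = 15² + 24² − 2·15·24·cos(120°) = 1161, so PQ = 3·√129.
Step 2: By the law of cosines on triangle PQR: PR² = (3·√129)² + 9² − 2·3·√129·9·cos(90°) = 1242, so PR = 3·√138.

Therefore, the length of PR = 3·√138.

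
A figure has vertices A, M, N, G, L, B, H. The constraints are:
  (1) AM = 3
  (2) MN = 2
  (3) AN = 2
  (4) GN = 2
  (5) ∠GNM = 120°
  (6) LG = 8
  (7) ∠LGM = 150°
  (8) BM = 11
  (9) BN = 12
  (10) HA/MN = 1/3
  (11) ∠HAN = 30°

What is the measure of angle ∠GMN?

Step 1: By the law of cosines on triangle MNG: MG² = 2² + 2² − 2·2·2·cos(120°) = 12, so MG = 2·√3.
Step 2: By the inverse law of cosines on triangle GMN: cos(∠GMN) = ((2·√3)² + 2² − 2²) / (2·2·√3·2) = 12/13.86 = 0.866, so ∠GMN = 30°.

Therefore, the measure of angle ∠GMN = 30°.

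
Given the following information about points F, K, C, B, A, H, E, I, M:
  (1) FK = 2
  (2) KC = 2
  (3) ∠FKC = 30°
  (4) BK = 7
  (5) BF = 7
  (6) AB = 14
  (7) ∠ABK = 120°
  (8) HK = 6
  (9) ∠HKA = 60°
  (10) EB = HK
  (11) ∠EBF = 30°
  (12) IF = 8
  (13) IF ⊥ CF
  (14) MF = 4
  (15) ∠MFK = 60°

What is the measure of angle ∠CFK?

Step 1: By the law of cosines on triangle FKC: FC² = 2² + 2² − 2·2·2·cos(30°) = 1.07, so FC ≈ 1.04.
Step 2: By the inverse law of cosines on triangle CFK: cos(∠CFK) = (1.04² + 2² − 2²) / (2·1.04·2) = 1.07/4.14 = 0.2588, so ∠CFK = 75°.

Therefore, the measure of angle ∠CFK = 75°.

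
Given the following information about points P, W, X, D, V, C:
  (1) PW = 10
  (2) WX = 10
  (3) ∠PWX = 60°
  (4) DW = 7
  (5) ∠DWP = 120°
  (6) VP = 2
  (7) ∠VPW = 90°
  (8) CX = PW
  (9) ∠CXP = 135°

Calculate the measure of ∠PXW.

Step 1: By the law of cosines on triangle XWP: XP² = 10² + 10² − 2·10·10·cos(60°) = 100, so XP = 10.
Step 2: By the inverse law of cosines on triangle PXW: cos(∠PXW) = (10² + 10² − 10²) / (2·10·10) = 100/200 = 0.5, so ∠PXW = 60°.

Therefore, the measure of angle ∠PXW = 60°.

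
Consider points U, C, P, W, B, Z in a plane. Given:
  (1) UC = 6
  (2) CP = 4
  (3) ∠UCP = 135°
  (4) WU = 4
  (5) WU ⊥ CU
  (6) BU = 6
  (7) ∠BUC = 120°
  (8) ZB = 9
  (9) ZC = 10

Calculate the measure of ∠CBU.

Step 1: By the law of cosines on triangle BUC: BC² = 6² + 6² − 2·6·6·cos(120°) = 108, so BC = 6·√3.
Step 2: By the inverse law of cosines on triangle CBU: cos(∠CBU) = ((6·√3)² + 6² − 6²) / (2·6·√3·6) = 108/124.71 = 0.866, so ∠CBU = 30°.

Therefore, the measure of angle ∠CBU = 30°.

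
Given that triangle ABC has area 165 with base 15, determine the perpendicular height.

Area = (1/2) * base * height
height = 2 * Area / base
height = 2 * 165 / 15
height = 330 / 15
height = 22

22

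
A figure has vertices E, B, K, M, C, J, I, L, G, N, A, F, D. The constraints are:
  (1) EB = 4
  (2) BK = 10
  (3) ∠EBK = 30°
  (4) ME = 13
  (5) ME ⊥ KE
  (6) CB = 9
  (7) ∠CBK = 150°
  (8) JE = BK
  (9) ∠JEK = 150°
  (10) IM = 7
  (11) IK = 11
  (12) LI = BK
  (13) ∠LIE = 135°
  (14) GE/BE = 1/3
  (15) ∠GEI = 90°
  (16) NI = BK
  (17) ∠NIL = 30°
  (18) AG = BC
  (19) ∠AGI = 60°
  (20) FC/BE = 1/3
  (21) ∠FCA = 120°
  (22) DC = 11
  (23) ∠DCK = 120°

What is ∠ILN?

From the given relations: LI = BK = 10; NI = BK = 10.
Step 1: By the law of cosines on triangle LIN: LN² = 10² + 10² − 2·10·10·cos(30°) = 26.79, so LN ≈ 5.18.
Step 2: By the inverse law of cosines on triangle ILN: cos(∠ILN) = (10² + 5.18² − 10²) / (2·10·5.18) = 26.79/103.53 = 0.2588, so ∠ILN = 75°.

Therefore, the measure of angle ∠ILN = 75°.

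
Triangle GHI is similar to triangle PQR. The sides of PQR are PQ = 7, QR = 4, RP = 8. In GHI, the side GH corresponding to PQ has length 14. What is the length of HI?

Similar triangles have proportional sides. Setting up the proportion:
GH / PQ = HI / QR
14 / 7 = HI / 4
HI = 4 * 14 / 7 = 8.

8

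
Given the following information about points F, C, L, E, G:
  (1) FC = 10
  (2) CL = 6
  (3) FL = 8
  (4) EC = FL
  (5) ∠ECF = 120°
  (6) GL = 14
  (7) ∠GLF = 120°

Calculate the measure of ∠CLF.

Step 1: By the inverse law of cosines on triangle CLF: cos(∠CLF) = (6² + 8² − 10²) / (2·6·8) = 0/96 = 0, so ∠CLF = 90°.

Therefore, the measure of angle ∠CLF = 90°.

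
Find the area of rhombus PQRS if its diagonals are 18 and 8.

Area = (18 * 8) / 2 = 144 / 2 = 72

72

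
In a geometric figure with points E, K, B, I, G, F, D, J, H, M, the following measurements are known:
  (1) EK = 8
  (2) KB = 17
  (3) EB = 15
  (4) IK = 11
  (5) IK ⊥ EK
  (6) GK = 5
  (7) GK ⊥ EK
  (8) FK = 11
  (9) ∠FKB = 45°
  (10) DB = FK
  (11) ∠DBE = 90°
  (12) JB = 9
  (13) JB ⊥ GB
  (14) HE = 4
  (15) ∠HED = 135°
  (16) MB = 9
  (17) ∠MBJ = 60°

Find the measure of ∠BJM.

Step 1: By the law of cosines on triangle JBM: JM² = 9² + 9² − 2·9·9·cos(60°) = 81, so JM = 9.
Step 2: By the inverse law of cosines on triangle BJM: cos(∠BJM) = (9² + 9² − 9²) / (2·9·9) = 81/162 = 0.5, so ∠BJM = 60°.

Therefore, the measure of angle ∠BJM = 60°.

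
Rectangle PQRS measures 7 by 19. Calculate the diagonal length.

d = sqrt(7^2 + 19^2) = sqrt(410)

sqrt(410)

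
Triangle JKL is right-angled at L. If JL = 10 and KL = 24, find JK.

By the Pythagorean theorem: JK^2 = JL^2 + KL^2
JK^2 = 10^2 + 24^2 = 100 + 576 = 676
JK = sqrt(676) = 26

26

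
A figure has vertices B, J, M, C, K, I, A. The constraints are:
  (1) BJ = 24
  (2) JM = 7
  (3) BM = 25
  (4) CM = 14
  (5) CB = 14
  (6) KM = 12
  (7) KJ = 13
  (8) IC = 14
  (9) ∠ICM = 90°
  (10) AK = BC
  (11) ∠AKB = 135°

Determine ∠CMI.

Step 1: By the law of cosines on triangle MCI: MI² = 14² + 14² − 2·14·14·cos(90°) = 392, so MI = 14·√2.
Step 2: By the inverse law of cosines on triangle CMI: cos(∠CMI) = (14² + (14·√2)² − 14²) / (2·14·14·√2) = 392/554.37 = 0.7071, so ∠CMI = 45°.

Therefore, the measure of angle ∠CMI = 45°.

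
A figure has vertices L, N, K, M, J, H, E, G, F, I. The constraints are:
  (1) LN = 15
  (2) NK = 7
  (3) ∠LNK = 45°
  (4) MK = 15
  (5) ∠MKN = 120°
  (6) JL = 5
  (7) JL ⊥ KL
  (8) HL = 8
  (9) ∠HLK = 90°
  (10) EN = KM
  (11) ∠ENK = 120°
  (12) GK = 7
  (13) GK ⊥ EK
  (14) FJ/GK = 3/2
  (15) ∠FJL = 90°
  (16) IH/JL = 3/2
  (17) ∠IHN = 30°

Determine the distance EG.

From the given relations: EN = KM = 15.
Step 1: By the law of cosines on triangle ENK: EK² = 15² + 7² − 2·15·7·cos(120°) = 379, so EK ≈ 19.47.
Step 2: By the law of cosines on triangle EKG: EG² = 19.47² + 7² − 2·19.47·7·cos(90°) = 428, so EG = 2·√107.

Therefore, the length of EG = 2·√107.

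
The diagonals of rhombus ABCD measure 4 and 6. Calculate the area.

Area of a rhombus = (d1 * d2) / 2
Area = (4 * 6) / 2
Area = 24 / 2
Area = 12

12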